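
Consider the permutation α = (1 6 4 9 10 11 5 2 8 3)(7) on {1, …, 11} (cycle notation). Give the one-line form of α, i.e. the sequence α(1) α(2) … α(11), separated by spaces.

Image by image: 1↦6, 2↦8, 3↦1, 4↦9, 5↦2, 6↦4, 7↦7, 8↦3, 9↦10, 10↦11, 11↦5.
Listing these in domain order gives 6 8 1 9 2 4 7 3 10 11 5.

6 8 1 9 2 4 7 3 10 11 5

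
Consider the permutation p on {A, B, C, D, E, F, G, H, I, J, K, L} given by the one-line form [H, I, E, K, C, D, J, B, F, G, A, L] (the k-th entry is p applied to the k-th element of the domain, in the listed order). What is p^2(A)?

B

Tracing A → H → … returns to A after 7 steps, so A lies in a 7-cycle (A H B I F D K).
Stepping 2 places around the cycle: A → H → B.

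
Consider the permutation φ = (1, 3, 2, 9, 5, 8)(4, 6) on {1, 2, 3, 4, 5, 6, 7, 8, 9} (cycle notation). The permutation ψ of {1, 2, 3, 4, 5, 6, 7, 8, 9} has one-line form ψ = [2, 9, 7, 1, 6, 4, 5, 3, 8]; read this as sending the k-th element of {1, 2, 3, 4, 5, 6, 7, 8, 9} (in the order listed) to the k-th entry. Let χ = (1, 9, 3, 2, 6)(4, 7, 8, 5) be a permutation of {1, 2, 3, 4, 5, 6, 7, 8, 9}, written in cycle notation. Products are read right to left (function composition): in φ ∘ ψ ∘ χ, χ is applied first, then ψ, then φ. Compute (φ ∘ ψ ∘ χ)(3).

Apply the permutations in order: χ(3) = 2, then ψ(2) = 9, then φ(9) = 5. So (φ ∘ ψ ∘ χ)(3) = 5.

5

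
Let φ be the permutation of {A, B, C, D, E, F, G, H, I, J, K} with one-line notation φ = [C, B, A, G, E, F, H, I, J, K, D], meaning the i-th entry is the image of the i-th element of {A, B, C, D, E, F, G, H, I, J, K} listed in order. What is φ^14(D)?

Tracing D → G → … returns to D after 6 steps, so D lies in a 6-cycle (D G H I J K).
Since the cycle has length 6, φ^14 acts on it the same as φ^2 (14 mod 6 = 2).
Advancing 2 steps from D: D → G → H.

H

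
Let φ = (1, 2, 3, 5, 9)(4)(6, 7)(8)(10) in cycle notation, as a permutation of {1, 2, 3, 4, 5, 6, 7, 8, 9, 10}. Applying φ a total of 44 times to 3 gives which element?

3 lies in the 5-cycle (1, 2, 3, 5, 9).
Powers repeat with period 5 on this cycle, and 44 mod 5 = 4, so φ^44(3) = φ^4(3).
Advancing 4 steps from 3: 3 → 5 → 9 → 1 → 2.

2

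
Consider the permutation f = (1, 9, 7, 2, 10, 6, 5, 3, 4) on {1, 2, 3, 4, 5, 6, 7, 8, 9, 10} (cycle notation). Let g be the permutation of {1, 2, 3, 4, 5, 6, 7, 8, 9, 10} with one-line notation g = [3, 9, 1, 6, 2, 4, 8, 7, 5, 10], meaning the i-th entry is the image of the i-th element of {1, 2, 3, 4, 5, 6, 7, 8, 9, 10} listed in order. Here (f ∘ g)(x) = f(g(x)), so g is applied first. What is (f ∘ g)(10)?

6

g(10) = 10, then f(10) = 6; composing gives (f ∘ g)(10) = 6.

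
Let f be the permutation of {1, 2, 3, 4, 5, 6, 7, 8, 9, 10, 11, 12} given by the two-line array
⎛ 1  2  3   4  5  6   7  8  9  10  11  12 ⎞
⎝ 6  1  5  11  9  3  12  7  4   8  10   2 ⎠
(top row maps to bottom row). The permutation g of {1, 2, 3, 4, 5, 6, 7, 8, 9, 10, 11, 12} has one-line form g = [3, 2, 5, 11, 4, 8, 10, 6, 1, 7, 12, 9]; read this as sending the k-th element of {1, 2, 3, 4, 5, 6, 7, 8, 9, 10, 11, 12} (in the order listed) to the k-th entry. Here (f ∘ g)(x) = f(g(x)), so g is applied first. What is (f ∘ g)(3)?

9

g(3) = 5, then f(5) = 9; composing gives (f ∘ g)(3) = 9.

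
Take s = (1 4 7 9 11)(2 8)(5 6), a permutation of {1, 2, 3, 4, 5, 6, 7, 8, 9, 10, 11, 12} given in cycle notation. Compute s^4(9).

9 lies in the 5-cycle (1 4 7 9 11).
Advancing 4 steps from 9: 9 → 11 → 1 → 4 → 7.

7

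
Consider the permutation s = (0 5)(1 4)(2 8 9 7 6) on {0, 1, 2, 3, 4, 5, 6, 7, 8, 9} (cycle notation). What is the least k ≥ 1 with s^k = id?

10

The cycle type of s is (5, 2, 2, 1).
The order is lcm(5, 2, 2) = 10.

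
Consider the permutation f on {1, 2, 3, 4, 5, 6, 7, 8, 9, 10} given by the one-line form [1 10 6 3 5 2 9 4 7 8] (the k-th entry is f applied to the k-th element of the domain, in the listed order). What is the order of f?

6

The disjoint-cycle form of f has cycle lengths 6, 2, 1, 1.
The order is lcm(6, 2) = 6.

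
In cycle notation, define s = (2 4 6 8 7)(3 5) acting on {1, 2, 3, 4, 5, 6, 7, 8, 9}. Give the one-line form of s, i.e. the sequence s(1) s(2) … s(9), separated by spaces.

1 4 5 6 3 8 2 7 9

Reading each image from the cycles: 1↦1, 2↦4, 3↦5, 4↦6, 5↦3, 6↦8, 7↦2, 8↦7, 9↦9.
Listing these in domain order gives 1 4 5 6 3 8 2 7 9.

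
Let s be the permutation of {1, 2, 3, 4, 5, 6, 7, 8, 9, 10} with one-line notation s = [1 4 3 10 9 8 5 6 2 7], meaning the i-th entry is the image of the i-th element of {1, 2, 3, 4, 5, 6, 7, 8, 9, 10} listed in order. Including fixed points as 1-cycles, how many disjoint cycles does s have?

The cycle decomposition is (1)(2, 4, 10, 7, 5, 9)(3)(6, 8), which has 4 cycles (counting 1-cycles).

4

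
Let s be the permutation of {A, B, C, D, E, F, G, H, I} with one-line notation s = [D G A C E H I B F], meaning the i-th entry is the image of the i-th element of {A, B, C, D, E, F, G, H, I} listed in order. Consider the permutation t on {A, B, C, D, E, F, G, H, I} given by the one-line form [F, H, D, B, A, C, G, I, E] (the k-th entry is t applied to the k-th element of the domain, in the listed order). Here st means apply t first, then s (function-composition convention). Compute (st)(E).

D

(st)(E) = s(t(E)). t(E) = A, then s(A) = D. So (st)(E) = D.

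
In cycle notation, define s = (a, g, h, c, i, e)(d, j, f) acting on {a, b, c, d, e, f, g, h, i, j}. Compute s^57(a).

c

a lies in the 6-cycle (a, g, h, c, i, e).
On a 6-cycle, s^6 is the identity, so s^57 = s^3 there (57 ≡ 3 mod 6).
Advancing 3 steps from a: a → g → h → c.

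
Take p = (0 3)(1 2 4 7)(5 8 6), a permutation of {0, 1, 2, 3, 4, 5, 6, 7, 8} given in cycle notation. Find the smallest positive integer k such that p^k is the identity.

The disjoint cycles have lengths 4, 3, 2.
Since disjoint cycles commute, ord(p) = lcm(4, 3, 2) = 12.

12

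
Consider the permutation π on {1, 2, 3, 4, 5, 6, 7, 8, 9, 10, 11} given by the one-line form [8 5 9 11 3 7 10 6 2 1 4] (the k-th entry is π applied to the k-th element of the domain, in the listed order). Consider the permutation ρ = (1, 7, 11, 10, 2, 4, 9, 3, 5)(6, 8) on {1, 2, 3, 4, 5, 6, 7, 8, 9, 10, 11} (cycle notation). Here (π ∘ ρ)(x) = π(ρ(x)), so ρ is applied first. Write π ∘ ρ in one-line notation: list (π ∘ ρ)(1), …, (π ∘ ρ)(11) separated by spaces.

(π ∘ ρ)(x) = π(ρ(x)). Computing each image: π(ρ(1)) = π(7) = 10, π(ρ(2)) = π(4) = 11, π(ρ(3)) = π(5) = 3, π(ρ(4)) = π(9) = 2, π(ρ(5)) = π(1) = 8, π(ρ(6)) = π(8) = 6, π(ρ(7)) = π(11) = 4, π(ρ(8)) = π(6) = 7, π(ρ(9)) = π(3) = 9, π(ρ(10)) = π(2) = 5, π(ρ(11)) = π(10) = 1.
Hence π ∘ ρ = [10 11 3 2 8 6 4 7 9 5 1].

10 11 3 2 8 6 4 7 9 5 1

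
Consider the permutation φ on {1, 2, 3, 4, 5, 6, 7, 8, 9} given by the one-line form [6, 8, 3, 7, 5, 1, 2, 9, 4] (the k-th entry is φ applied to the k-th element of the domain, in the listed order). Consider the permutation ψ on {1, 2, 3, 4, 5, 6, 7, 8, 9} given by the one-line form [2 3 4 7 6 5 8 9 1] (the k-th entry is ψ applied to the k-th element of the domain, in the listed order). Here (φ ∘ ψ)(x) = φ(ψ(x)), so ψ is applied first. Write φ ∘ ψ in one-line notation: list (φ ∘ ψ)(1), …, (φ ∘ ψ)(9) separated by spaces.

8 3 7 2 1 5 9 4 6

(φ ∘ ψ)(x) = φ(ψ(x)). Computing each image: φ(ψ(1)) = φ(2) = 8, φ(ψ(2)) = φ(3) = 3, φ(ψ(3)) = φ(4) = 7, φ(ψ(4)) = φ(7) = 2, φ(ψ(5)) = φ(6) = 1, φ(ψ(6)) = φ(5) = 5, φ(ψ(7)) = φ(8) = 9, φ(ψ(8)) = φ(9) = 4, φ(ψ(9)) = φ(1) = 6.
Hence φ ∘ ψ = [8 3 7 2 1 5 9 4 6].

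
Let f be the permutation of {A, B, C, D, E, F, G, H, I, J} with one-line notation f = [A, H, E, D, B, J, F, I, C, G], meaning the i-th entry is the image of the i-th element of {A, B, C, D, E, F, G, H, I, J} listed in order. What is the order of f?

15

Decomposing into disjoint cycles gives cycle lengths 5, 3, 1, 1.
The order is lcm(5, 3) = 15.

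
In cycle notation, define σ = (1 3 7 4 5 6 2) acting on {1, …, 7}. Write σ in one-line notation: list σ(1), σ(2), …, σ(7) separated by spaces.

3 1 7 5 6 2 4

Reading each image from the cycles: 1↦3, 2↦1, 3↦7, 4↦5, 5↦6, 6↦2, 7↦4.
So the one-line form is 3 1 7 5 6 2 4.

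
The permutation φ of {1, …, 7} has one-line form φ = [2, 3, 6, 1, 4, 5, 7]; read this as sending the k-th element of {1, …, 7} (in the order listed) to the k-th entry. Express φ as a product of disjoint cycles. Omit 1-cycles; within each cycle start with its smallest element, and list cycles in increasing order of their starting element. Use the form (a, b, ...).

(1, 2, 3, 6, 5, 4)

From 1: 1 → 2 → 3 → 6 → 5 → 4 → 1, closing the cycle (1, 2, 3, 6, 5, 4).
Continuing from each remaining unvisited element yields (1, 2, 3, 6, 5, 4).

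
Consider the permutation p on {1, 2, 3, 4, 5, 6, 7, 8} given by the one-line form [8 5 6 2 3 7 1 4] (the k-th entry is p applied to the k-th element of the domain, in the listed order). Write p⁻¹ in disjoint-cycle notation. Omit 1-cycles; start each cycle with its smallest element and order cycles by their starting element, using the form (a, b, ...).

The cycle decomposition of p is (1, 8, 4, 2, 5, 3, 6, 7).
Reversing each cycle (and rotating so the smallest element leads) gives p⁻¹ = (1, 7, 6, 3, 5, 2, 4, 8).

(1, 7, 6, 3, 5, 2, 4, 8)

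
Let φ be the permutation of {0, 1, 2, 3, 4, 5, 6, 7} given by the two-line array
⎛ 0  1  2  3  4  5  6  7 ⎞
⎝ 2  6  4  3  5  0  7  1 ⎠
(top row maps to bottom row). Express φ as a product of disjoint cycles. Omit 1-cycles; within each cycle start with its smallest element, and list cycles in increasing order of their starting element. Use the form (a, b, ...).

Iterating φ from 0 gives 0 → 2 → 4 → 5 → 0; that is the 4-cycle (0, 2, 4, 5).
Continuing from each remaining unvisited element yields (0, 2, 4, 5)(1, 6, 7).

(0, 2, 4, 5)(1, 6, 7)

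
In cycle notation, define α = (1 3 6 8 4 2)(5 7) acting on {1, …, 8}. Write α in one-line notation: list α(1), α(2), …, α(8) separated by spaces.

Image by image: 1↦3, 2↦1, 3↦6, 4↦2, 5↦7, 6↦8, 7↦5, 8↦4.
Listing these in domain order gives 3 1 6 2 7 8 5 4.

3 1 6 2 7 8 5 4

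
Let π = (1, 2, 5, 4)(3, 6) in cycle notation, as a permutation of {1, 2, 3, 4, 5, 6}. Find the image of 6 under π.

Within (3, 6), 6 ↦ 3.

3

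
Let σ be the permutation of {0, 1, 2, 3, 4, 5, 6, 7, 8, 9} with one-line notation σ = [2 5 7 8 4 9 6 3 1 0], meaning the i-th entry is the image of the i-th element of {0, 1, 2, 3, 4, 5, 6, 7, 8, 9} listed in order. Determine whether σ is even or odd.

In disjoint-cycle form the cycle lengths are 8, 1, 1.
A cycle of length ℓ contributes ℓ−1 transpositions, so σ is a product of 7 transpositions — odd.

odd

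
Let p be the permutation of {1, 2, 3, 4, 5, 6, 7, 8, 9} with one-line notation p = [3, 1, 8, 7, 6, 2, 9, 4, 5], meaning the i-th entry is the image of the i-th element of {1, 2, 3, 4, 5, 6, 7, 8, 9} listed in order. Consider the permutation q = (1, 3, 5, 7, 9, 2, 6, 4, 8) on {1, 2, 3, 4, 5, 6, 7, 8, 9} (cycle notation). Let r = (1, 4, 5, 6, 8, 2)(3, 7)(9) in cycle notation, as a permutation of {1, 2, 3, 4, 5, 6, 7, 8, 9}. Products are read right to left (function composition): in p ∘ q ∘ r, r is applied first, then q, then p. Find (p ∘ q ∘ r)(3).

Chase 3: r(3) = 7; q(7) = 9; p(9) = 5. Hence (p ∘ q ∘ r)(3) = 5.

5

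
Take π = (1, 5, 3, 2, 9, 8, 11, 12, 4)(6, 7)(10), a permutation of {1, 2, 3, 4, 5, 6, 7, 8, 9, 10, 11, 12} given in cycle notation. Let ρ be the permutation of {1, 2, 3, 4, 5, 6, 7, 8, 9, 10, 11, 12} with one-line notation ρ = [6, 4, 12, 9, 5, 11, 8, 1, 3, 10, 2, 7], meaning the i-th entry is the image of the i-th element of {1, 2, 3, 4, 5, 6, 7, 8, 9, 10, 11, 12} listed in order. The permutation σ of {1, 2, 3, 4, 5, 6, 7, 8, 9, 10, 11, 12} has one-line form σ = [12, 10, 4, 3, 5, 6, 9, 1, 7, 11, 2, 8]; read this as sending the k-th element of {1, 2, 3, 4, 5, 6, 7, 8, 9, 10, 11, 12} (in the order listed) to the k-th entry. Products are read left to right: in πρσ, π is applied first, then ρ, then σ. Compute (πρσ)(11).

Chase 11: π(11) = 12; ρ(12) = 7; σ(7) = 9. Hence (πρσ)(11) = 9.

9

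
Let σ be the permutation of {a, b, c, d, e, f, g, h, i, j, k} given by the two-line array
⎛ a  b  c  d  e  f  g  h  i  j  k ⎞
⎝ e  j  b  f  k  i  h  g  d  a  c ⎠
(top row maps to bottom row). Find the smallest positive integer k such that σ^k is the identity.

Writing σ as disjoint cycles, the cycle lengths are 6, 3, 2.
The order of σ is the least common multiple of its cycle lengths: lcm(6, 3, 2) = 6.

6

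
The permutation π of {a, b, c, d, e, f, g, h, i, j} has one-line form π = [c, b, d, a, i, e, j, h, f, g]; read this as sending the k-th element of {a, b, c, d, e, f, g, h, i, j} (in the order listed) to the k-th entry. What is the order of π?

Writing π as disjoint cycles, the cycle lengths are 3, 3, 2, 1, 1.
The order is lcm(3, 3, 2) = 6.

6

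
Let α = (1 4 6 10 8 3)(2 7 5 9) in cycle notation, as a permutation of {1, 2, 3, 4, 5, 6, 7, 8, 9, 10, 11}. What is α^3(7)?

2

7 lies in the 4-cycle (2 7 5 9).
Advancing 3 steps from 7: 7 → 5 → 9 → 2.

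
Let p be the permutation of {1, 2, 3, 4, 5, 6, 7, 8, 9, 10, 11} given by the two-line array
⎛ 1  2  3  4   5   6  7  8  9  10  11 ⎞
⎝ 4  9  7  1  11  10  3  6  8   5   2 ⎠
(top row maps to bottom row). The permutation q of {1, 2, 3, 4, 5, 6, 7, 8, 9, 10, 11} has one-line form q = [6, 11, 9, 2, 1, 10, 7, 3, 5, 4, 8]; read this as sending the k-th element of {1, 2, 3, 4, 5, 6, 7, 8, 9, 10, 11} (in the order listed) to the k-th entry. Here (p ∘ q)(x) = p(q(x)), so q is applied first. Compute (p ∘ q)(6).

5

q(6) = 10, then p(10) = 5; composing gives (p ∘ q)(6) = 5.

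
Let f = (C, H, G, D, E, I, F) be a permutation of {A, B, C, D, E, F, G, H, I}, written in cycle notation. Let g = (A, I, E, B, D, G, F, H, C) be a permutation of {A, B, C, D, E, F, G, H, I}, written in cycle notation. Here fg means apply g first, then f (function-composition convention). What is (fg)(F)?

First apply g: g(F) = H, then f(H) = G. Thus (fg)(F) = G.

G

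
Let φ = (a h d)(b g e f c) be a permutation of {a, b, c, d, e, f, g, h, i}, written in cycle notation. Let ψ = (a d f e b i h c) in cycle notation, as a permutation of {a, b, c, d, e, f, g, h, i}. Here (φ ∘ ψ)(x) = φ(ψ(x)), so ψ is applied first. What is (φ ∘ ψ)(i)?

d

ψ(i) = h, then φ(h) = d; composing gives (φ ∘ ψ)(i) = d.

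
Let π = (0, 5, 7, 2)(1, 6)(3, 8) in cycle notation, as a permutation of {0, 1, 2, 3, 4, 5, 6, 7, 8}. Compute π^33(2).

0

2 lies in the 4-cycle (0, 5, 7, 2).
Since the cycle has length 4, π^33 acts on it the same as π^1 (33 mod 4 = 1).
Advancing 1 step from 2: 2 → 0.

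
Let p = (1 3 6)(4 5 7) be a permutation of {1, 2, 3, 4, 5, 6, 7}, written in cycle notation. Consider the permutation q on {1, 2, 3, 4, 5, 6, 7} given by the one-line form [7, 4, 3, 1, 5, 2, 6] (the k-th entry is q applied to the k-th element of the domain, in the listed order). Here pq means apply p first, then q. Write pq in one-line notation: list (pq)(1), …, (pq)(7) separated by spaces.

3 4 2 5 6 7 1

(pq)(x) = q(p(x)). Computing each image: q(p(1)) = q(3) = 3, q(p(2)) = q(2) = 4, q(p(3)) = q(6) = 2, q(p(4)) = q(5) = 5, q(p(5)) = q(7) = 6, q(p(6)) = q(1) = 7, q(p(7)) = q(4) = 1.
Hence pq = [3 4 2 5 6 7 1].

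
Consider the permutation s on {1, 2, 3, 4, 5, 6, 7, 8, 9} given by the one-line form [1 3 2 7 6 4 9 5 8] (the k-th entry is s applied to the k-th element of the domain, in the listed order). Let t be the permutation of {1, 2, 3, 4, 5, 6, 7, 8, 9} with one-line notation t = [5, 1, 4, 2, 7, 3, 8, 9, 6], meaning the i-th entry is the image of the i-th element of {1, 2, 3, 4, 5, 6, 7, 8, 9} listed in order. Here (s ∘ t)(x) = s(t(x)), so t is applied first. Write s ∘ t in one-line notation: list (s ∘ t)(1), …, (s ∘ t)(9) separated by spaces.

6 1 7 3 9 2 5 8 4

For each element, apply t then s: 1 → 5 → 6; 2 → 1 → 1; 3 → 4 → 7; 4 → 2 → 3; 5 → 7 → 9; 6 → 3 → 2; 7 → 8 → 5; 8 → 9 → 8; 9 → 6 → 4.
So s ∘ t in one-line form is 6 1 7 3 9 2 5 8 4.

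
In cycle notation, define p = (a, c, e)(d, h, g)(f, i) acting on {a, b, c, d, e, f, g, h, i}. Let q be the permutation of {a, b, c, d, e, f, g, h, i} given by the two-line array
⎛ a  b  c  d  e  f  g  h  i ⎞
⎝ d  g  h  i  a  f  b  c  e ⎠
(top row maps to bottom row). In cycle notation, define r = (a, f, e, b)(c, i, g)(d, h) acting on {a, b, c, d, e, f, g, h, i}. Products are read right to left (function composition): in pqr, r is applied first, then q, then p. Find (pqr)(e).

d

Apply the permutations in order: r(e) = b, then q(b) = g, then p(g) = d. So (pqr)(e) = d.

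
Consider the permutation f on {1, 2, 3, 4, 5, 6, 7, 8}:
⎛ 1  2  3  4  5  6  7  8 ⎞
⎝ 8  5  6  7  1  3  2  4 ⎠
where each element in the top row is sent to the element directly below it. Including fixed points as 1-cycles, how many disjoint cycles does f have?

2

The cycle decomposition is (1, 8, 4, 7, 2, 5)(3, 6), which has 2 cycles (counting 1-cycles).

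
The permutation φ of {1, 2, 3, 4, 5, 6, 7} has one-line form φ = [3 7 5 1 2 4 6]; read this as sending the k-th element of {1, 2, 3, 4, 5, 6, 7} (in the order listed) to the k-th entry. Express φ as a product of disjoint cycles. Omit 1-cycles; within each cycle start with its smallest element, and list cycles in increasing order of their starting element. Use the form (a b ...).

From 1: 1 → 3 → 5 → 2 → 7 → 6 → 4 → 1, closing the cycle (1 3 5 2 7 6 4).
Repeating from the next unused element and collecting all non-trivial cycles gives (1 3 5 2 7 6 4).

(1 3 5 2 7 6 4)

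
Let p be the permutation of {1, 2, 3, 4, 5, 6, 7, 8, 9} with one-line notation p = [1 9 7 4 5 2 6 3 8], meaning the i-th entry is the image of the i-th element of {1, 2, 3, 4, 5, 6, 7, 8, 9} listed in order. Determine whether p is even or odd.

In disjoint-cycle form the cycle lengths are 6, 1, 1, 1.
A cycle of length ℓ contributes ℓ−1 transpositions, so p is a product of 5 transpositions — odd.

odd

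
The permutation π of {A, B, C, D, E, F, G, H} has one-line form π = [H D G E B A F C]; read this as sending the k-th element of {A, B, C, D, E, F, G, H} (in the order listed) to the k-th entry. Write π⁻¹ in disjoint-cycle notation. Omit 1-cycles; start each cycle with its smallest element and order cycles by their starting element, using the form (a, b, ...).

(A, F, G, C, H)(B, E, D)

First write π in disjoint cycles: (A, H, C, G, F)(B, D, E).
The inverse reverses every cycle; in canonical form, π⁻¹ = (A, F, G, C, H)(B, E, D).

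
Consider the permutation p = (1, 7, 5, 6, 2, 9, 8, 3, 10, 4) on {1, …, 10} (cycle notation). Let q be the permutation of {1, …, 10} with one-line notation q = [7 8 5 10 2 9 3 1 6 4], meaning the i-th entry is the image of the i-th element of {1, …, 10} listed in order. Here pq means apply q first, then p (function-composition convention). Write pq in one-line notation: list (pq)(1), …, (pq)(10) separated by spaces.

5 3 6 4 9 8 10 7 2 1

(pq)(x) = p(q(x)). Computing each image: p(q(1)) = p(7) = 5, p(q(2)) = p(8) = 3, p(q(3)) = p(5) = 6, p(q(4)) = p(10) = 4, p(q(5)) = p(2) = 9, p(q(6)) = p(9) = 8, p(q(7)) = p(3) = 10, p(q(8)) = p(1) = 7, p(q(9)) = p(6) = 2, p(q(10)) = p(4) = 1.
Hence pq = [5 3 6 4 9 8 10 7 2 1].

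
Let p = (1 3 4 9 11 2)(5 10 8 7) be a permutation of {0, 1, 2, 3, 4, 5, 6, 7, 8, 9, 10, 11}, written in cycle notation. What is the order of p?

12

The disjoint cycles have lengths 6, 4, 1, 1.
Since disjoint cycles commute, ord(p) = lcm(6, 4) = 12.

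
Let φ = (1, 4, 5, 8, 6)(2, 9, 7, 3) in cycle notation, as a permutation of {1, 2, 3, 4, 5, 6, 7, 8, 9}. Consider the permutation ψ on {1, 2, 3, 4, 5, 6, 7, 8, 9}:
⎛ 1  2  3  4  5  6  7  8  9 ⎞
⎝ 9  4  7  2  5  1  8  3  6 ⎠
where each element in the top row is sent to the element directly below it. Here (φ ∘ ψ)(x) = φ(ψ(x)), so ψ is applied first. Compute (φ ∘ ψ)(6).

4

(φ ∘ ψ)(6) = φ(ψ(6)). ψ(6) = 1, then φ(1) = 4. So (φ ∘ ψ)(6) = 4.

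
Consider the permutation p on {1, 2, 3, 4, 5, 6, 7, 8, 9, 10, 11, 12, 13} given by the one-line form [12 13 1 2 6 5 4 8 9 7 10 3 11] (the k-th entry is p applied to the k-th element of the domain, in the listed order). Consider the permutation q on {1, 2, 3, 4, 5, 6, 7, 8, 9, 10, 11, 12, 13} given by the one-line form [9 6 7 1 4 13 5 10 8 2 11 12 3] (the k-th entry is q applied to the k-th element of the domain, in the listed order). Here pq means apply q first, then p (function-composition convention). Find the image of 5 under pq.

(pq)(5) = p(q(5)). q(5) = 4, then p(4) = 2. So (pq)(5) = 2.

2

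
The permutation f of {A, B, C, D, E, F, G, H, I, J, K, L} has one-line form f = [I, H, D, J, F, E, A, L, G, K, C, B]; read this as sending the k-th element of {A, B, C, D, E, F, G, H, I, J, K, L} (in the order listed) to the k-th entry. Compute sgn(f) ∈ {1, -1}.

In disjoint-cycle form the cycle lengths are 4, 3, 3, 2.
A cycle of length ℓ contributes ℓ−1 transpositions, so f is a product of 3 + 2 + 2 + 1 = 8 transpositions — even.

1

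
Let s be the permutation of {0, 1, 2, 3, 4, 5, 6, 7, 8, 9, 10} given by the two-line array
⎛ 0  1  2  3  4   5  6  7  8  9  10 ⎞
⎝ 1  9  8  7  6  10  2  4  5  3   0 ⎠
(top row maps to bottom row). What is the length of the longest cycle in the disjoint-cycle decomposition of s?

Decomposing into disjoint cycles gives (0, 1, 9, 3, 7, 4, 6, 2, 8, 5, 10); the longest has length 11.

11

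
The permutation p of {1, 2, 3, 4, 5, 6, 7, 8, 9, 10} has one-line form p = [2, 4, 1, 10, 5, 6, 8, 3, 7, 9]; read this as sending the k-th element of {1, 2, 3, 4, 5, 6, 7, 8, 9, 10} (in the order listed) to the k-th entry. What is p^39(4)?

Tracing 4 → 10 → … returns to 4 after 8 steps, so 4 lies in an 8-cycle (1, 2, 4, 10, 9, 7, 8, 3).
Powers repeat with period 8 on this cycle, and 39 mod 8 = 7, so p^39(4) = p^7(4).
Advancing 7 steps from 4: 4 → 10 → 9 → 7 → 8 → 3 → 1 → 2.

2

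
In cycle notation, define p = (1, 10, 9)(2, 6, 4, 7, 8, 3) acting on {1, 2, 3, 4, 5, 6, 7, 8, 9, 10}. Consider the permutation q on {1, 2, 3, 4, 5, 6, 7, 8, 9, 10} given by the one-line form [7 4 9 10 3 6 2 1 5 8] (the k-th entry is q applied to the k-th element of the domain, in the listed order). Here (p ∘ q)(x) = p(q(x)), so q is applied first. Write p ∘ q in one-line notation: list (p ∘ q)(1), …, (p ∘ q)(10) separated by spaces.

Chase each element through q then p: 1 → 7 → 8; 2 → 4 → 7; 3 → 9 → 1; 4 → 10 → 9; 5 → 3 → 2; 6 → 6 → 4; 7 → 2 → 6; 8 → 1 → 10; 9 → 5 → 5; 10 → 8 → 3.
Collecting the images, p ∘ q = [8 7 1 9 2 4 6 10 5 3].

8 7 1 9 2 4 6 10 5 3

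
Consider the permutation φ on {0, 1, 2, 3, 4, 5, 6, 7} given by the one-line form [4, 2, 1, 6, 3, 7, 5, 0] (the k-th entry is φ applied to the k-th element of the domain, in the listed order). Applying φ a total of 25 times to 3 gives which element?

Tracing 3 → 6 → … returns to 3 after 6 steps, so 3 lies in a 6-cycle (0, 4, 3, 6, 5, 7).
Powers repeat with period 6 on this cycle, and 25 mod 6 = 1, so φ^25(3) = φ^1(3).
Stepping 1 place around the cycle: 3 → 6.

6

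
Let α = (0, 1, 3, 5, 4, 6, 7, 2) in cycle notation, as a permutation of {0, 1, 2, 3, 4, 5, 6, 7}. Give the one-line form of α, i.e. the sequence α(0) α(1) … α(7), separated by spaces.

Reading each image from the cycles: 0→1, 1→3, 2→0, 3→5, 4→6, 5→4, 6→7, 7→2.
So the one-line form is 1 3 0 5 6 4 7 2.

1 3 0 5 6 4 7 2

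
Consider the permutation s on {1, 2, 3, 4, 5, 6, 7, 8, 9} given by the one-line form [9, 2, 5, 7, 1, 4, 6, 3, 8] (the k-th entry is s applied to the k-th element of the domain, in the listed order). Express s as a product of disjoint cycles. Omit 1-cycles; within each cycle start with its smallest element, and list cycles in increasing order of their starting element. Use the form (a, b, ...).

Start at 1 and follow images: 1 → 9 → 8 → 3 → 5 → 1, giving the cycle (1, 9, 8, 3, 5).
Repeating from the next unused element and collecting all non-trivial cycles gives (1, 9, 8, 3, 5)(4, 7, 6).

(1, 9, 8, 3, 5)(4, 7, 6)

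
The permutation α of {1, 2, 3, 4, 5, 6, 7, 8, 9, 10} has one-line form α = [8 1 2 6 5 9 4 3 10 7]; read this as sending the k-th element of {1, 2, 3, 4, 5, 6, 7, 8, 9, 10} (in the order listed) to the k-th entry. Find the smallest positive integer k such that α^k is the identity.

20

Decomposing into disjoint cycles gives cycle lengths 5, 4, 1.
The order is lcm(5, 4) = 20.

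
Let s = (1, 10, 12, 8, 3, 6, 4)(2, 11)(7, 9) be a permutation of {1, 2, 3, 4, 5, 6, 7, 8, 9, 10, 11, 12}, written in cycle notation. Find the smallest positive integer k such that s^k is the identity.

The cycle type of s is (7, 2, 2, 1).
The order is lcm(7, 2, 2) = 14.

14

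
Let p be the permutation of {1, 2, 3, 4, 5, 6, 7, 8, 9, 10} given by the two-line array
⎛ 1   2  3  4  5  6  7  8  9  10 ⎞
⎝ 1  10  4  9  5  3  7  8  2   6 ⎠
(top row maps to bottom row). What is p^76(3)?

10

Tracing 3 → 4 → … returns to 3 after 6 steps, so 3 lies in a 6-cycle (2, 10, 6, 3, 4, 9).
Powers repeat with period 6 on this cycle, and 76 mod 6 = 4, so p^76(3) = p^4(3).
Advancing 4 steps from 3: 3 → 4 → 9 → 2 → 10.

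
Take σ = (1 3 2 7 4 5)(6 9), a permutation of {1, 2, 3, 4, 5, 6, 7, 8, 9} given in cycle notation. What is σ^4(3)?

5

3 lies in the 6-cycle (1 3 2 7 4 5).
Stepping 4 places around the cycle: 3 → 2 → 7 → 4 → 5.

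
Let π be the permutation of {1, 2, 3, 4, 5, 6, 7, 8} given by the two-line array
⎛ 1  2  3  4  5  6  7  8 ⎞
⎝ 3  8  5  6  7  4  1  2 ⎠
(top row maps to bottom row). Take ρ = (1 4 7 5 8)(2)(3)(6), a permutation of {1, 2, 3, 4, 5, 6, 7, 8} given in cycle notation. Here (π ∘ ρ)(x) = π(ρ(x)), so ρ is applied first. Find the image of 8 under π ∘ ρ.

3

ρ(8) = 1, then π(1) = 3; composing gives (π ∘ ρ)(8) = 3.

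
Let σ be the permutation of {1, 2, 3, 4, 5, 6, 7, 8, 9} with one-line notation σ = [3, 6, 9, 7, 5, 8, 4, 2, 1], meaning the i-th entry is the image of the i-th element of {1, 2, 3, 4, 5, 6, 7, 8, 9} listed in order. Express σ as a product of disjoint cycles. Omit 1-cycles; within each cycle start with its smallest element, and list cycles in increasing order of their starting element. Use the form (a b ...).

Start at 1 and follow images: 1 → 3 → 9 → 1, giving the cycle (1 3 9).
Repeating from the next unused element and collecting all non-trivial cycles gives (1 3 9)(2 6 8)(4 7).

(1 3 9)(2 6 8)(4 7)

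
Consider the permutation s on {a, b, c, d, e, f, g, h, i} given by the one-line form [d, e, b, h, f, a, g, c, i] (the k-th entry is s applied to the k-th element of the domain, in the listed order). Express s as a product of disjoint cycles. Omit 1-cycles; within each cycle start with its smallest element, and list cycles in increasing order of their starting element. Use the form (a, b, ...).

Iterating s from a gives a → d → h → c → b → e → f → a; that is the 7-cycle (a, d, h, c, b, e, f).
Repeating from the next unused element and collecting all non-trivial cycles gives (a, d, h, c, b, e, f).

(a, d, h, c, b, e, f)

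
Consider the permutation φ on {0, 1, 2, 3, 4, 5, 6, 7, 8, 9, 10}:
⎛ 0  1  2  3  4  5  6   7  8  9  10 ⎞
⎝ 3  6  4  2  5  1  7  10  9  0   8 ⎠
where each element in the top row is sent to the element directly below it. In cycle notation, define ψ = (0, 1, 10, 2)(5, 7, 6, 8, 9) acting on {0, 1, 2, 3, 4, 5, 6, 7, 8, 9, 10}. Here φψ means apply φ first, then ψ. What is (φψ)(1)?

8

φ(1) = 6, then ψ(6) = 8; composing gives (φψ)(1) = 8.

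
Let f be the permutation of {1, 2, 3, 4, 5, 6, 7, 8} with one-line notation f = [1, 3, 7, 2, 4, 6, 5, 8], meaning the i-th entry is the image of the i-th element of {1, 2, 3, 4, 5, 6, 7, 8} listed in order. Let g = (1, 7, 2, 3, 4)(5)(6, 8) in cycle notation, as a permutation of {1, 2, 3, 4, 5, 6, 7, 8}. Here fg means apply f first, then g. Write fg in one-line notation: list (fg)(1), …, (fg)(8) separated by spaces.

(fg)(x) = g(f(x)). Computing each image: g(f(1)) = g(1) = 7, g(f(2)) = g(3) = 4, g(f(3)) = g(7) = 2, g(f(4)) = g(2) = 3, g(f(5)) = g(4) = 1, g(f(6)) = g(6) = 8, g(f(7)) = g(5) = 5, g(f(8)) = g(8) = 6.
Hence fg = [7 4 2 3 1 8 5 6].

7 4 2 3 1 8 5 6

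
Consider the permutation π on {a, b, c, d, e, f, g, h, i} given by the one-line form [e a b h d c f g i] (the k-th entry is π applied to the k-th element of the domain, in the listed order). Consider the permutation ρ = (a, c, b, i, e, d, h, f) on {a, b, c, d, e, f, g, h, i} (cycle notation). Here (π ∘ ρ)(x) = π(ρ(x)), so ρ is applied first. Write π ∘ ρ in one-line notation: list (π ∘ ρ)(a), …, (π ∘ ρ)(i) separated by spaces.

Chase each element through ρ then π: a → c → b; b → i → i; c → b → a; d → h → g; e → d → h; f → a → e; g → g → f; h → f → c; i → e → d.
Collecting the images, π ∘ ρ = [b i a g h e f c d].

b i a g h e f c d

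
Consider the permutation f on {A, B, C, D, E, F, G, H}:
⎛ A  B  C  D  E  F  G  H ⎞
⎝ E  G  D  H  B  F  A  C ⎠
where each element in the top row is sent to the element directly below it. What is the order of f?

12

Writing f as disjoint cycles, the cycle lengths are 4, 3, 1.
The order is lcm(4, 3) = 12.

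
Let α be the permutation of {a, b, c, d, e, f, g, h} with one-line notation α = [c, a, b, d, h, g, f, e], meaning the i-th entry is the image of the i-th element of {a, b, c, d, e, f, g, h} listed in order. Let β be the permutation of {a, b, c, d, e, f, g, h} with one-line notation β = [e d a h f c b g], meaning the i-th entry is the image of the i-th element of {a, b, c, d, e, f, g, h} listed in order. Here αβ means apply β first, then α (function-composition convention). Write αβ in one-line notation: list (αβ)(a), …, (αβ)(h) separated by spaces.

h d c e g b a f

(αβ)(x) = α(β(x)). Computing each image: α(β(a)) = α(e) = h, α(β(b)) = α(d) = d, α(β(c)) = α(a) = c, α(β(d)) = α(h) = e, α(β(e)) = α(f) = g, α(β(f)) = α(c) = b, α(β(g)) = α(b) = a, α(β(h)) = α(g) = f.
Hence αβ = [h d c e g b a f].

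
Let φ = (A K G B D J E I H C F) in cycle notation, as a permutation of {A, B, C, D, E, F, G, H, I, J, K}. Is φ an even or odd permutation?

The cycle lengths are 11.
A cycle of length ℓ contributes ℓ−1 transpositions, so φ is a product of 10 transpositions — even.

even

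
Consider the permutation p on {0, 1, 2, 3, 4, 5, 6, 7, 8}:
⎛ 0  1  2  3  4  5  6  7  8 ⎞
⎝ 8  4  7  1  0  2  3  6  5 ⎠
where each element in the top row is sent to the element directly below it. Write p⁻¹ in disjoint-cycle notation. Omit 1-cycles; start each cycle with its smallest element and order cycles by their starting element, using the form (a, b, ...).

The cycle decomposition of p is (0, 8, 5, 2, 7, 6, 3, 1, 4).
The inverse reverses every cycle; in canonical form, p⁻¹ = (0, 4, 1, 3, 6, 7, 2, 5, 8).

(0, 4, 1, 3, 6, 7, 2, 5, 8)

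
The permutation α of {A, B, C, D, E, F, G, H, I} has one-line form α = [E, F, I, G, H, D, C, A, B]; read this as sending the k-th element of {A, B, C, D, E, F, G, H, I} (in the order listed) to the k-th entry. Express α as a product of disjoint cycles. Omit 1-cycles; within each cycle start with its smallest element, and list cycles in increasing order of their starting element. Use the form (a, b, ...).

(A, E, H)(B, F, D, G, C, I)

Iterating α from A gives A → E → H → A; that is the 3-cycle (A, E, H).
Repeating from the next unused element and collecting all non-trivial cycles gives (A, E, H)(B, F, D, G, C, I).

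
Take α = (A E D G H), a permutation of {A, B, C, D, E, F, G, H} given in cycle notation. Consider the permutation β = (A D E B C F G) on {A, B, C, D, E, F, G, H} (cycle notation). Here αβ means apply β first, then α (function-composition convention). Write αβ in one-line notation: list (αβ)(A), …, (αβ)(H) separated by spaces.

G C F D B H E A

(αβ)(x) = α(β(x)). Computing each image: α(β(A)) = α(D) = G, α(β(B)) = α(C) = C, α(β(C)) = α(F) = F, α(β(D)) = α(E) = D, α(β(E)) = α(B) = B, α(β(F)) = α(G) = H, α(β(G)) = α(A) = E, α(β(H)) = α(H) = A.
Hence αβ = [G C F D B H E A].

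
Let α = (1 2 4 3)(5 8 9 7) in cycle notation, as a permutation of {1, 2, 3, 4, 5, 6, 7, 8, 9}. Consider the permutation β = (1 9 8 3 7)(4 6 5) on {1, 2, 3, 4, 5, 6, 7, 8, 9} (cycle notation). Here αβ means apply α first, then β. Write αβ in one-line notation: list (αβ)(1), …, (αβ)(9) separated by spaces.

2 6 9 7 3 5 4 8 1

For each element, apply α then β: 1 → 2 → 2; 2 → 4 → 6; 3 → 1 → 9; 4 → 3 → 7; 5 → 8 → 3; 6 → 6 → 5; 7 → 5 → 4; 8 → 9 → 8; 9 → 7 → 1.
Collecting the images, αβ = [2 6 9 7 3 5 4 8 1].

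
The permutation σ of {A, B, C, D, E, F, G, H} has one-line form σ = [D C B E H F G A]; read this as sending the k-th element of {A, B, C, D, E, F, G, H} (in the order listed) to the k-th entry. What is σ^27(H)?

Tracing H → A → … returns to H after 4 steps, so H lies in a 4-cycle (A D E H).
Powers repeat with period 4 on this cycle, and 27 mod 4 = 3, so σ^27(H) = σ^3(H).
Stepping 3 places around the cycle: H → A → D → E.

E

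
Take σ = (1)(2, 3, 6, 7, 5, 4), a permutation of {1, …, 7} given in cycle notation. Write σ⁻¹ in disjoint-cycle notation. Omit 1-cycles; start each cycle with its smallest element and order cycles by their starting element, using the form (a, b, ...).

Inverting a permutation written in cycle notation just reverses the order within every cycle.
After reversing and putting each cycle's least element first, σ⁻¹ = (2, 4, 5, 7, 6, 3).

(2, 4, 5, 7, 6, 3)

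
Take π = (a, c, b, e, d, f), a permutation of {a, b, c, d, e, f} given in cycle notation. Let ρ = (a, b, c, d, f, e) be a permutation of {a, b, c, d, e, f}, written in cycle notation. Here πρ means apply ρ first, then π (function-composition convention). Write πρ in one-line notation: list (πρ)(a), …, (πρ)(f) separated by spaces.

(πρ)(x) = π(ρ(x)). Computing each image: π(ρ(a)) = π(b) = e, π(ρ(b)) = π(c) = b, π(ρ(c)) = π(d) = f, π(ρ(d)) = π(f) = a, π(ρ(e)) = π(a) = c, π(ρ(f)) = π(e) = d.
Hence πρ = [e b f a c d].

e b f a c d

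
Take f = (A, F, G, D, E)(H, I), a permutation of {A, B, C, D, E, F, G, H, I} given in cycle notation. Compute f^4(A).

E

A lies in the 5-cycle (A, F, G, D, E).
Stepping 4 places around the cycle: A → F → G → D → E.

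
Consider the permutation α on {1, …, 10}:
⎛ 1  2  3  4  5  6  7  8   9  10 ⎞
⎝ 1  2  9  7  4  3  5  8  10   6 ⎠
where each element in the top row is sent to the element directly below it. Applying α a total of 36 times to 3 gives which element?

3

Tracing 3 → 9 → … returns to 3 after 4 steps, so 3 lies in a 4-cycle (3 9 10 6).
Since the cycle has length 4, α^36 acts on it the same as α^0 (36 mod 4 = 0).
So α^36(3) = 3.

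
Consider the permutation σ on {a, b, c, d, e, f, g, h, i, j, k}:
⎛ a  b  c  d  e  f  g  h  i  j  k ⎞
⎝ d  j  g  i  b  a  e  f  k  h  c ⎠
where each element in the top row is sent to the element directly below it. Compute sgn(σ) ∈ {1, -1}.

1

In disjoint-cycle form the cycle lengths are 11.
A cycle of length ℓ contributes ℓ−1 transpositions, so σ is a product of 10 transpositions — even.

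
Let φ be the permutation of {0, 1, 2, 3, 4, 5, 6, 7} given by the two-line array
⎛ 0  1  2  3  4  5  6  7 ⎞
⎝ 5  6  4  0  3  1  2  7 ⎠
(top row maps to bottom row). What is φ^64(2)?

Tracing 2 → 4 → … returns to 2 after 7 steps, so 2 lies in a 7-cycle (0, 5, 1, 6, 2, 4, 3).
Since the cycle has length 7, φ^64 acts on it the same as φ^1 (64 mod 7 = 1).
Stepping 1 place around the cycle: 2 → 4.

4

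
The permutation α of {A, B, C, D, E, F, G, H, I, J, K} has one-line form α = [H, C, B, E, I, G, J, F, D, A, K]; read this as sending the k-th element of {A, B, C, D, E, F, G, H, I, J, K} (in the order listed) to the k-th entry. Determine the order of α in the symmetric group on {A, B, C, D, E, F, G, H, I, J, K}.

Writing α as disjoint cycles, the cycle lengths are 5, 3, 2, 1.
The order is lcm(5, 3, 2) = 30.

30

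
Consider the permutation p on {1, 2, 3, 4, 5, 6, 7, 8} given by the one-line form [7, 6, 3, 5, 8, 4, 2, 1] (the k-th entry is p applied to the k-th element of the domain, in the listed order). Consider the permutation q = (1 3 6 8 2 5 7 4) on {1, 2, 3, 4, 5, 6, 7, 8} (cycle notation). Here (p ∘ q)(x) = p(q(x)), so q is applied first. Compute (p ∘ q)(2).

8

q(2) = 5, then p(5) = 8; composing gives (p ∘ q)(2) = 8.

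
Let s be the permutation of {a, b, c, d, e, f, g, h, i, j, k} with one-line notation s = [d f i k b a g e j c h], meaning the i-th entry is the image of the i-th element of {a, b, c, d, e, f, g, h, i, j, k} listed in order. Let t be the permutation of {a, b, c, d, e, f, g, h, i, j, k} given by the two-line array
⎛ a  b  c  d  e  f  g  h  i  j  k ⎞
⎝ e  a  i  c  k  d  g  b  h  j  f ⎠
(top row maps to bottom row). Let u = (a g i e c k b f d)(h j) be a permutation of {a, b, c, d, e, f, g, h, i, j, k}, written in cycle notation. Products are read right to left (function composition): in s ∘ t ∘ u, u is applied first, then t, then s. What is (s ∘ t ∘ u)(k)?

d

(s ∘ t ∘ u)(k) = s(t(u(k))). u(k) = b, then t(b) = a, then s(a) = d, so the result is d.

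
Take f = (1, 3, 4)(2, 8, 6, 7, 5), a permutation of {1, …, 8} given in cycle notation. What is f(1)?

In the cycle (1, 3, 4), 1 is followed by 3, so f(1) = 3.

3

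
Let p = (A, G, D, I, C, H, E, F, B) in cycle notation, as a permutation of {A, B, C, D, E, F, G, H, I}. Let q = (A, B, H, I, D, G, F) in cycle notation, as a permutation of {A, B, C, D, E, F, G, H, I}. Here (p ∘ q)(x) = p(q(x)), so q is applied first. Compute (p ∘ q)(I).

First apply q: q(I) = D, then p(D) = I. Thus (p ∘ q)(I) = I.

I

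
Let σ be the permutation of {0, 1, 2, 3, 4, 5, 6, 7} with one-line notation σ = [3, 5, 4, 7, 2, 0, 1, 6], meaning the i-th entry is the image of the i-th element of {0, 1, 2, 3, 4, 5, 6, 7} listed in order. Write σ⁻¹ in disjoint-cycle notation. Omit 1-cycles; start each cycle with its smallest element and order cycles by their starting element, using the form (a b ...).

(0 5 1 6 7 3)(2 4)

The cycle decomposition of σ is (0 3 7 6 1 5)(2 4).
The inverse reverses every cycle; in canonical form, σ⁻¹ = (0 5 1 6 7 3)(2 4).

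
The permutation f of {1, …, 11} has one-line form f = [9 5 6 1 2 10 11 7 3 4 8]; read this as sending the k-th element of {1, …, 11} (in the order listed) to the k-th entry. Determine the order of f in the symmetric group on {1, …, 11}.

Writing f as disjoint cycles, the cycle lengths are 6, 3, 2.
Since disjoint cycles commute, ord(f) = lcm(6, 3, 2) = 6.

6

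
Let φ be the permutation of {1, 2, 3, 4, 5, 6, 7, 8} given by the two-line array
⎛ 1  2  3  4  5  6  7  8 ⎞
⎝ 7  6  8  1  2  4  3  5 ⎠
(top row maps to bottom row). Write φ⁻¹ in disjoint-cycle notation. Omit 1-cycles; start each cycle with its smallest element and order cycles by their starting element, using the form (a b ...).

First write φ in disjoint cycles: (1 7 3 8 5 2 6 4).
Reversing each cycle (and rotating so the smallest element leads) gives φ⁻¹ = (1 4 6 2 5 8 3 7).

(1 4 6 2 5 8 3 7)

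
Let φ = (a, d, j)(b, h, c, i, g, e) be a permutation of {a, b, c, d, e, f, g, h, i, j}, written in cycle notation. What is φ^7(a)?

d

a lies in the 3-cycle (a, d, j).
Powers repeat with period 3 on this cycle, and 7 mod 3 = 1, so φ^7(a) = φ^1(a).
Advancing 1 step from a: a → d.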